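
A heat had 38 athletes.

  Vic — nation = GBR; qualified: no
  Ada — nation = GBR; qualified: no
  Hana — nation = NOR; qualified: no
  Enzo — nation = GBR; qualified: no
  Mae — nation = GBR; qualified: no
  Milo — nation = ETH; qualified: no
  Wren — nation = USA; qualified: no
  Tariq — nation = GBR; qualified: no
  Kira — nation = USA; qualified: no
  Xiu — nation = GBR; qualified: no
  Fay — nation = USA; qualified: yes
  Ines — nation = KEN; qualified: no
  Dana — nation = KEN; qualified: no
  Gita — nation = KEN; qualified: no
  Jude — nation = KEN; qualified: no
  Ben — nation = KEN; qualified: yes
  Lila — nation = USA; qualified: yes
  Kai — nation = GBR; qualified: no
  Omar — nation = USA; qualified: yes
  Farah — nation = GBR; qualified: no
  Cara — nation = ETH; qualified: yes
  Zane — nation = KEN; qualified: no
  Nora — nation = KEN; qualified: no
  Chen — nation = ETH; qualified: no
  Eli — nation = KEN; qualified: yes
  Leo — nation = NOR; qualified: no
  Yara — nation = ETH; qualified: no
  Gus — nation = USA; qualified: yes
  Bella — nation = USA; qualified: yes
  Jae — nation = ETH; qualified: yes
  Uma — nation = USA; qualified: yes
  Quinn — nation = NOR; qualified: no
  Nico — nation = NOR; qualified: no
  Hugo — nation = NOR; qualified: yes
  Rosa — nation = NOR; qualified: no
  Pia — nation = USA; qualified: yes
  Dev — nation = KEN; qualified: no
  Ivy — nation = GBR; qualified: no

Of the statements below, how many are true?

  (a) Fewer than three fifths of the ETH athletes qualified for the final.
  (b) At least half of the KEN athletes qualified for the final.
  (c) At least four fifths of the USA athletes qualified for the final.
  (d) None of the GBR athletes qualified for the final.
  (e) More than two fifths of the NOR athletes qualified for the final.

2

(a) ETH: |A| = 5, |A ∩ B| = 2; needs |A ∩ B| / |A| < 3/5 — true.
(b) KEN: |A| = 9, |A ∩ B| = 2; needs |A ∩ B| ≥ |A ∖ B| — false.
(c) USA: |A| = 9, |A ∩ B| = 7; needs |A ∩ B| / |A| ≥ 4/5 — false.
(d) GBR: |A| = 9, |A ∩ B| = 0; needs A ∩ B = ∅ (|A ∩ B| = 0) — true.
(e) NOR: |A| = 6, |A ∩ B| = 1; needs |A ∩ B| / |A| > 2/5 — false.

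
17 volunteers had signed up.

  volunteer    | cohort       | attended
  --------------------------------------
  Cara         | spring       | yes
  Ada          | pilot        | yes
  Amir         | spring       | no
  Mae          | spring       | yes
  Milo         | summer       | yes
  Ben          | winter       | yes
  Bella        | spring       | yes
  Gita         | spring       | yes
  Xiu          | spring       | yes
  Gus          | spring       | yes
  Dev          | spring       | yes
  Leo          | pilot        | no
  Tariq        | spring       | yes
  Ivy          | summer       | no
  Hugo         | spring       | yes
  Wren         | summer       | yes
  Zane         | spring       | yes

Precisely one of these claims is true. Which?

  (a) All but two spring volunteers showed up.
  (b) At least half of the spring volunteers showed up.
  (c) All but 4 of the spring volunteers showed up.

(b)

|A| = 11, |A ∩ B| = 10, |A ∖ B| = 1.
(a) requires |A ∖ B| = 2: false.
(b) requires |A ∩ B| ≥ |A ∖ B|: true.
(c) requires |A ∖ B| = 4: false.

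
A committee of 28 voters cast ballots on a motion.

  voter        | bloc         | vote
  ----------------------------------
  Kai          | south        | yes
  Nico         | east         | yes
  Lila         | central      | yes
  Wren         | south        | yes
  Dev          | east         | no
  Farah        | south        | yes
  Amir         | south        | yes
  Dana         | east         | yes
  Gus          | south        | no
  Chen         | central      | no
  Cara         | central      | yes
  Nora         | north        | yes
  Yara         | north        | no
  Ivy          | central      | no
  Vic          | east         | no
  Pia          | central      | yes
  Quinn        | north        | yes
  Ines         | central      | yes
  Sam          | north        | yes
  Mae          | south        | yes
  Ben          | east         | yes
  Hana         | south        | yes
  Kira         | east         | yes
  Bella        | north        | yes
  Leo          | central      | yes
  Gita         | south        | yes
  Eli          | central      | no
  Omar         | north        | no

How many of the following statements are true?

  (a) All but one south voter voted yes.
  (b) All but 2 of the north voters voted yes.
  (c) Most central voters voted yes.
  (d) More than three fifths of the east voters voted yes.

4

(a) south: |A| = 8, |A ∩ B| = 7; needs |A ∖ B| = 1 — true.
(b) north: |A| = 6, |A ∩ B| = 4; needs |A ∖ B| = 2 — true.
(c) central: |A| = 8, |A ∩ B| = 5; needs |A ∩ B| > |A ∖ B| — true.
(d) east: |A| = 6, |A ∩ B| = 4; needs |A ∩ B| / |A| > 3/5 — true.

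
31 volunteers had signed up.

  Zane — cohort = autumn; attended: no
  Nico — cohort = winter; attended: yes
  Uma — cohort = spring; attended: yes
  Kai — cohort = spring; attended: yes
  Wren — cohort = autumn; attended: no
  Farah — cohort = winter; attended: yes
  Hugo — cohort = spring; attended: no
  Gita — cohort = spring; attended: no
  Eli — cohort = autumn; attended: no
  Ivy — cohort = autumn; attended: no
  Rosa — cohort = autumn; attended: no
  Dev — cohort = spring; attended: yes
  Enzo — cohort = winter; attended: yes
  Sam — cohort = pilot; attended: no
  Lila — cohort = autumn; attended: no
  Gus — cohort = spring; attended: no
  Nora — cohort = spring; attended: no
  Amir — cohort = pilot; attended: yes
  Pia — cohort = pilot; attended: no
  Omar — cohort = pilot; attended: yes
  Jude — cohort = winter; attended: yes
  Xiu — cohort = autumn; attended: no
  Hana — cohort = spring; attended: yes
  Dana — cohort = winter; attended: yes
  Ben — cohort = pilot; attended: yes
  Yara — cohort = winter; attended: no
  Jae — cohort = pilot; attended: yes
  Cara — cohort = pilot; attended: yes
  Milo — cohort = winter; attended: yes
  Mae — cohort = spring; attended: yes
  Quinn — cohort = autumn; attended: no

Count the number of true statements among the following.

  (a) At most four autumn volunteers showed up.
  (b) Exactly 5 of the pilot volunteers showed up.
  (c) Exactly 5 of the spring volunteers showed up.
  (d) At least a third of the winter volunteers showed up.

(a) autumn: |A| = 8, |A ∩ B| = 0; needs |A ∩ B| ≤ 4 — true.
(b) pilot: |A| = 7, |A ∩ B| = 5; needs |A ∩ B| = 5 — true.
(c) spring: |A| = 9, |A ∩ B| = 5; needs |A ∩ B| = 5 — true.
(d) winter: |A| = 7, |A ∩ B| = 6; needs |A ∩ B| / |A| ≥ 1/3 — true.

4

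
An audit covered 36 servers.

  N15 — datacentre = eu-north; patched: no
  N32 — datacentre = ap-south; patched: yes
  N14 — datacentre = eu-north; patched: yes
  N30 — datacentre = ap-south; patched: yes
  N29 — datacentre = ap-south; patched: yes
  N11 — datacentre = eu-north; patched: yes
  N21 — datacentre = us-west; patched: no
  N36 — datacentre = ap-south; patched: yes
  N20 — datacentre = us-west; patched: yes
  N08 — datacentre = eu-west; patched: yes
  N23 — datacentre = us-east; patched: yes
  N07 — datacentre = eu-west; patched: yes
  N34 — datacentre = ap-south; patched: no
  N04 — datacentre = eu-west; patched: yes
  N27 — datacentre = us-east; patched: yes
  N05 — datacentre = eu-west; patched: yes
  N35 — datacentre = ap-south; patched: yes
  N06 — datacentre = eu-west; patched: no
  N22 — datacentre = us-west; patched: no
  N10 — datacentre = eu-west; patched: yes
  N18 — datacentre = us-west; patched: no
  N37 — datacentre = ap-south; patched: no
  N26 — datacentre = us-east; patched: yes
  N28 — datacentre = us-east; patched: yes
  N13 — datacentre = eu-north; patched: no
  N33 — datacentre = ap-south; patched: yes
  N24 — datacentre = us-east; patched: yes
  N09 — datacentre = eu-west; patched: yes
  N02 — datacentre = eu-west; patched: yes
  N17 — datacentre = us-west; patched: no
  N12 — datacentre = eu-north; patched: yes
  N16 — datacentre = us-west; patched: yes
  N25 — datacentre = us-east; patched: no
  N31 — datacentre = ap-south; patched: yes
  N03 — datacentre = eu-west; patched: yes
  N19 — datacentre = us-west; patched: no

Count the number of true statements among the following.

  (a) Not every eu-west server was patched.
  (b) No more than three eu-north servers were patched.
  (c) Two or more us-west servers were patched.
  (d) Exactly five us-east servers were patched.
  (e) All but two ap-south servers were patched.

(a) eu-west: |A| = 9, |A ∩ B| = 8; needs A ⊄ B (|A ∖ B| ≥ 1) — true.
(b) eu-north: |A| = 5, |A ∩ B| = 3; needs |A ∩ B| ≤ 3 — true.
(c) us-west: |A| = 7, |A ∩ B| = 2; needs |A ∩ B| ≥ 2 — true.
(d) us-east: |A| = 6, |A ∩ B| = 5; needs |A ∩ B| = 5 — true.
(e) ap-south: |A| = 9, |A ∩ B| = 7; needs |A ∖ B| = 2 — true.

5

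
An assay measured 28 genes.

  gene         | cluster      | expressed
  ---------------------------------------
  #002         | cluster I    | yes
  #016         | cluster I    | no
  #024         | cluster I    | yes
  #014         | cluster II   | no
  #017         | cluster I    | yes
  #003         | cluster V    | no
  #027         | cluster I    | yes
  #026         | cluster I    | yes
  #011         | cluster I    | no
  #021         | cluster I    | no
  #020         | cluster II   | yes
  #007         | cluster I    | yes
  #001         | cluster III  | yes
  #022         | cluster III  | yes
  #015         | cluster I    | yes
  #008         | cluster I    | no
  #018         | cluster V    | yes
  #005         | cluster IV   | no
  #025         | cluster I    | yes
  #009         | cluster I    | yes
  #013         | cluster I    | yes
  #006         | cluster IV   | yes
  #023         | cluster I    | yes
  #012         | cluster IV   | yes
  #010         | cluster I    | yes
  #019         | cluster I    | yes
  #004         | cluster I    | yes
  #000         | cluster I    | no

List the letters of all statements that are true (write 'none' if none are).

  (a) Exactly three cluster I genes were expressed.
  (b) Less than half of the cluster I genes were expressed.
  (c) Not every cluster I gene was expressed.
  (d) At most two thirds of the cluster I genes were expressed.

(c)

|A| = 19, |A ∩ B| = 14, |A ∖ B| = 5.
(a) |A ∩ B| = 3: fails.
(b) |A ∩ B| < |A ∖ B|: fails.
(c) A ⊄ B (|A ∖ B| ≥ 1): holds.
(d) |A ∩ B| / |A| ≤ 2/3: fails.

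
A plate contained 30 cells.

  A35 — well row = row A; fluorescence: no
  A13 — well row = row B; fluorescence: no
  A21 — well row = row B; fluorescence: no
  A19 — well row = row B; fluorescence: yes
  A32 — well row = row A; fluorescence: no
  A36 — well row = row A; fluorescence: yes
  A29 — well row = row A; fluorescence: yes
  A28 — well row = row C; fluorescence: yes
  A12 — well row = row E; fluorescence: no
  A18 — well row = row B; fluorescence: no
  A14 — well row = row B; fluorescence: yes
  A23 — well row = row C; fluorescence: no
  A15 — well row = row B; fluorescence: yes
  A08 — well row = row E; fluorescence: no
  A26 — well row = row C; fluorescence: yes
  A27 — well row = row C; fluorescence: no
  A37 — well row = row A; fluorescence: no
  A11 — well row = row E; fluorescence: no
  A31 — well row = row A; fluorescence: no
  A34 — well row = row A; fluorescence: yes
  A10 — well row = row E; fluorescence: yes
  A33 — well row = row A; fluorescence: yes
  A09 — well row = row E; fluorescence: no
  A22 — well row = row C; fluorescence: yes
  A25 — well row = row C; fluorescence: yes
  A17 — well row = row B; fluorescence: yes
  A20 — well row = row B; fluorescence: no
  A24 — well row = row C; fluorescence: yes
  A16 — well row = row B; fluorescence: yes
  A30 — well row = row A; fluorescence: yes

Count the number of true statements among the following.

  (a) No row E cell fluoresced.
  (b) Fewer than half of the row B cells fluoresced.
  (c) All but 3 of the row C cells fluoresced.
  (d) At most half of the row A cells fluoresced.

0

(a) row E: |A| = 5, |A ∩ B| = 1; needs A ∩ B = ∅ (|A ∩ B| = 0) — false.
(b) row B: |A| = 9, |A ∩ B| = 5; needs |A ∩ B| < |A ∖ B| — false.
(c) row C: |A| = 7, |A ∩ B| = 5; needs |A ∖ B| = 3 — false.
(d) row A: |A| = 9, |A ∩ B| = 5; needs |A ∩ B| ≤ |A ∖ B| — false.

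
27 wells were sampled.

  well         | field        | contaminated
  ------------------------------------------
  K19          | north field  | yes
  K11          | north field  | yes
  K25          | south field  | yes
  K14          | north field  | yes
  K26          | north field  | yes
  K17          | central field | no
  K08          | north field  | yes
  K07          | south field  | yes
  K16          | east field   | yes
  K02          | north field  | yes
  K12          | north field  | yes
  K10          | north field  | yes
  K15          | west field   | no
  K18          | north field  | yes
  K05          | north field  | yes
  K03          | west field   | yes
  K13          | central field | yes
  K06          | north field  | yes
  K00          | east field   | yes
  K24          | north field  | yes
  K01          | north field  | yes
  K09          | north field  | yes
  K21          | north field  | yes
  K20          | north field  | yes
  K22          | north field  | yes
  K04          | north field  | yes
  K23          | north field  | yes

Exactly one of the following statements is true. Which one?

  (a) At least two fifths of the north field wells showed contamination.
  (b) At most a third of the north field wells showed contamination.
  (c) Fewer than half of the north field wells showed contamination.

(a)

|A| = 19, |A ∩ B| = 19, |A ∖ B| = 0.
(a) requires |A ∩ B| / |A| ≥ 2/5: true.
(b) requires |A ∩ B| / |A| ≤ 1/3: false.
(c) requires |A ∩ B| < |A ∖ B|: false.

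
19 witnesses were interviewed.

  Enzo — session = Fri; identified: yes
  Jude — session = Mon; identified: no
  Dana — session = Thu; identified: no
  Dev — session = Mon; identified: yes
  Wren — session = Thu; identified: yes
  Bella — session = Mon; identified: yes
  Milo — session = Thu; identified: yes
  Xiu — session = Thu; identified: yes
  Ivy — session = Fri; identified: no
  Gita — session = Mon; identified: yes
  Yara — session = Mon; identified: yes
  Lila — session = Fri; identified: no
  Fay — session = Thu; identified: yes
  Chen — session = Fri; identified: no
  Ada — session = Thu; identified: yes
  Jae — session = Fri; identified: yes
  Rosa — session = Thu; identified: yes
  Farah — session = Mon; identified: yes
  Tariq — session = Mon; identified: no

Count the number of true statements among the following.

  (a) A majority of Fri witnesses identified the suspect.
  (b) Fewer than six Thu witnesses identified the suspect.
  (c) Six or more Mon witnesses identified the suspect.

0

(a) Fri: |A| = 5, |A ∩ B| = 2; needs |A ∩ B| > |A ∖ B| — false.
(b) Thu: |A| = 7, |A ∩ B| = 6; needs |A ∩ B| < 6 — false.
(c) Mon: |A| = 7, |A ∩ B| = 5; needs |A ∩ B| ≥ 6 — false.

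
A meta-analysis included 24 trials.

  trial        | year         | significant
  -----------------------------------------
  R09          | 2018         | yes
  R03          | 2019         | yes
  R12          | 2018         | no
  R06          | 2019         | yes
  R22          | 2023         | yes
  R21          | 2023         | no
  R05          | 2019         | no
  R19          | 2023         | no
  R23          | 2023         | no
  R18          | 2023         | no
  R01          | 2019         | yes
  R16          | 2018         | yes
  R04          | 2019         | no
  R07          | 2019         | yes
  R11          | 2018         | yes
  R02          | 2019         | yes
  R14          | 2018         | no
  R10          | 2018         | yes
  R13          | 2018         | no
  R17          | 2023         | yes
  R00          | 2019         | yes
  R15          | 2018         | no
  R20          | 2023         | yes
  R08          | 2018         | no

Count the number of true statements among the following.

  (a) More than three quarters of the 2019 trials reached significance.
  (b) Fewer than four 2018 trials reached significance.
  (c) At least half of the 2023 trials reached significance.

(a) 2019: |A| = 8, |A ∩ B| = 6; needs |A ∩ B| / |A| > 3/4 — false.
(b) 2018: |A| = 9, |A ∩ B| = 4; needs |A ∩ B| < 4 — false.
(c) 2023: |A| = 7, |A ∩ B| = 3; needs |A ∩ B| ≥ |A ∖ B| — false.

0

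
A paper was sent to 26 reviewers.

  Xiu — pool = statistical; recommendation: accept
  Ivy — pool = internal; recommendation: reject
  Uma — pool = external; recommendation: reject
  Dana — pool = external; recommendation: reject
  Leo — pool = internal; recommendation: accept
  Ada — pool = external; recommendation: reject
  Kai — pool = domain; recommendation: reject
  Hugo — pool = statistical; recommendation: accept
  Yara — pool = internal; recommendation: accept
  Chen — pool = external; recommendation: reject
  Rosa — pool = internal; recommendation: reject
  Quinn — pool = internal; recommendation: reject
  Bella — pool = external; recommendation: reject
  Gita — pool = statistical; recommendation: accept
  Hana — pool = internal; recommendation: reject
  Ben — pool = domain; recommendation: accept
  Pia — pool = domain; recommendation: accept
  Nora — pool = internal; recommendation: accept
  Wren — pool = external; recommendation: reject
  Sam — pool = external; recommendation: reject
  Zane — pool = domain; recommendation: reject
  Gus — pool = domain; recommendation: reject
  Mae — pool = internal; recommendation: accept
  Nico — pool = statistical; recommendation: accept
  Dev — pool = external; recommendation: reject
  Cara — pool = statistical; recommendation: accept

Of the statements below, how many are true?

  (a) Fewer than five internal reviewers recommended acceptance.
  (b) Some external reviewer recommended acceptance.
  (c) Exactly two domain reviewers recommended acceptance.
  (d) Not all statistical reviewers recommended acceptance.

(a) internal: |A| = 8, |A ∩ B| = 4; needs |A ∩ B| < 5 — true.
(b) external: |A| = 8, |A ∩ B| = 0; needs A ∩ B ≠ ∅ (|A ∩ B| ≥ 1) — false.
(c) domain: |A| = 5, |A ∩ B| = 2; needs |A ∩ B| = 2 — true.
(d) statistical: |A| = 5, |A ∩ B| = 5; needs A ⊄ B (|A ∖ B| ≥ 1) — false.

2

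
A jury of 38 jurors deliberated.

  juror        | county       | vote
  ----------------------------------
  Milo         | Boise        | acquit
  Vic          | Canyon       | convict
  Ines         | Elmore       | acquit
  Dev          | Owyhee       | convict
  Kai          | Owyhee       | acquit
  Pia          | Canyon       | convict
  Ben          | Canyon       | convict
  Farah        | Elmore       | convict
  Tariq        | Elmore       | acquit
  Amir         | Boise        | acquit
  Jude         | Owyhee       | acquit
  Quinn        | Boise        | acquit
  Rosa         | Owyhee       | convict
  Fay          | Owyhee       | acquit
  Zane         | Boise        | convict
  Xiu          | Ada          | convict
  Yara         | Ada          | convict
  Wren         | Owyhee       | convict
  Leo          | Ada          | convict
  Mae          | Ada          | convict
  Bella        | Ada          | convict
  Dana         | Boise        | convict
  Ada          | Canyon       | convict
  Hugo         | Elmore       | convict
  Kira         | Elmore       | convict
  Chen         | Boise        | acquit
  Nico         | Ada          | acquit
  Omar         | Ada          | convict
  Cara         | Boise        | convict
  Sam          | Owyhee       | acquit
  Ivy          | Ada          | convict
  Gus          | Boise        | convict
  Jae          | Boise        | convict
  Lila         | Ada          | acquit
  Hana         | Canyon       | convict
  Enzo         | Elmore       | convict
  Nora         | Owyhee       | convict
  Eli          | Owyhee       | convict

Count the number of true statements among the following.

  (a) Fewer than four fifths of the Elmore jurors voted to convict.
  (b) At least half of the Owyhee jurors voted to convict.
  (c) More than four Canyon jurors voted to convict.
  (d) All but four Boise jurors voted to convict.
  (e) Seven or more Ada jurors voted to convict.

5

(a) Elmore: |A| = 6, |A ∩ B| = 4; needs |A ∩ B| / |A| < 4/5 — true.
(b) Owyhee: |A| = 9, |A ∩ B| = 5; needs |A ∩ B| ≥ |A ∖ B| — true.
(c) Canyon: |A| = 5, |A ∩ B| = 5; needs |A ∩ B| > 4 — true.
(d) Boise: |A| = 9, |A ∩ B| = 5; needs |A ∖ B| = 4 — true.
(e) Ada: |A| = 9, |A ∩ B| = 7; needs |A ∩ B| ≥ 7 — true.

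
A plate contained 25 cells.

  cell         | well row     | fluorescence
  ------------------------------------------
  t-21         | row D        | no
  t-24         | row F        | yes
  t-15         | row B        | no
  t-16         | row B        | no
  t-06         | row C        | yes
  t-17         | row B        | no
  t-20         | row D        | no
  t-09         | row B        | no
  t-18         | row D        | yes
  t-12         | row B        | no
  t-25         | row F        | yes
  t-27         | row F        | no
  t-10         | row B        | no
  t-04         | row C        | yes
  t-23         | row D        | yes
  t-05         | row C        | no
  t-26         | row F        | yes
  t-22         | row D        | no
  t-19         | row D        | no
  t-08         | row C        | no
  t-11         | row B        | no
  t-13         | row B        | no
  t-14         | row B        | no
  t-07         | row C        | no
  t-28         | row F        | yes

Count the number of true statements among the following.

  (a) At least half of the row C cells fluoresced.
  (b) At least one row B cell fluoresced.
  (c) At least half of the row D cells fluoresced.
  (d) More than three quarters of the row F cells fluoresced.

1

(a) row C: |A| = 5, |A ∩ B| = 2; needs |A ∩ B| ≥ |A ∖ B| — false.
(b) row B: |A| = 9, |A ∩ B| = 0; needs A ∩ B ≠ ∅ (|A ∩ B| ≥ 1) — false.
(c) row D: |A| = 6, |A ∩ B| = 2; needs |A ∩ B| ≥ |A ∖ B| — false.
(d) row F: |A| = 5, |A ∩ B| = 4; needs |A ∩ B| / |A| > 3/4 — true.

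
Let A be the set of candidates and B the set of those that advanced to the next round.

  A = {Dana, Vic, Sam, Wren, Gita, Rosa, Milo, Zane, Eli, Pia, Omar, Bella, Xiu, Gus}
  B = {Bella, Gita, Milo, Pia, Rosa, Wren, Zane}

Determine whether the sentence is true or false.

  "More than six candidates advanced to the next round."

True

The determiner here denotes the relation: |A ∩ B| > 6.
A (the restrictor) = {Dana, Vic, Sam, Wren, Gita, Rosa, Milo, Zane, Eli, Pia, Omar, Bella, Xiu, Gus}, |A| = 14.
A ∩ B = {Wren, Gita, Rosa, Milo, Zane, Pia, Bella}, so |A ∩ B| = 7.
|A ∩ B| = 7, so the statement is true.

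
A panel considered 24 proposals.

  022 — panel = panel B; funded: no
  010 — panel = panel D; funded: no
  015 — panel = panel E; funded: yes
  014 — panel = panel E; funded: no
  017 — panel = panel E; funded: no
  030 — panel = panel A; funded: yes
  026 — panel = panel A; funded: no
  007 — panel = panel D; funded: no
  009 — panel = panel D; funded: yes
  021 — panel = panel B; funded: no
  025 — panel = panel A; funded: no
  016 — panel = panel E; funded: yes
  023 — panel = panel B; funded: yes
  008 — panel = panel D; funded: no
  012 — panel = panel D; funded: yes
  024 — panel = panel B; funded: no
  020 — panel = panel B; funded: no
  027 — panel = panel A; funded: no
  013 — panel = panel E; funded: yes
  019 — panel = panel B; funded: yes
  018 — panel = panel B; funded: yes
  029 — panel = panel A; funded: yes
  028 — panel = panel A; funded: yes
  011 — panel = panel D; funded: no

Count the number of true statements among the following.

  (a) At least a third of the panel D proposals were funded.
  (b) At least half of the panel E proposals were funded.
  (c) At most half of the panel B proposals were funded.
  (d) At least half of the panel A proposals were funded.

4

(a) panel D: |A| = 6, |A ∩ B| = 2; needs |A ∩ B| / |A| ≥ 1/3 — true.
(b) panel E: |A| = 5, |A ∩ B| = 3; needs |A ∩ B| ≥ |A ∖ B| — true.
(c) panel B: |A| = 7, |A ∩ B| = 3; needs |A ∩ B| ≤ |A ∖ B| — true.
(d) panel A: |A| = 6, |A ∩ B| = 3; needs |A ∩ B| ≥ |A ∖ B| — true.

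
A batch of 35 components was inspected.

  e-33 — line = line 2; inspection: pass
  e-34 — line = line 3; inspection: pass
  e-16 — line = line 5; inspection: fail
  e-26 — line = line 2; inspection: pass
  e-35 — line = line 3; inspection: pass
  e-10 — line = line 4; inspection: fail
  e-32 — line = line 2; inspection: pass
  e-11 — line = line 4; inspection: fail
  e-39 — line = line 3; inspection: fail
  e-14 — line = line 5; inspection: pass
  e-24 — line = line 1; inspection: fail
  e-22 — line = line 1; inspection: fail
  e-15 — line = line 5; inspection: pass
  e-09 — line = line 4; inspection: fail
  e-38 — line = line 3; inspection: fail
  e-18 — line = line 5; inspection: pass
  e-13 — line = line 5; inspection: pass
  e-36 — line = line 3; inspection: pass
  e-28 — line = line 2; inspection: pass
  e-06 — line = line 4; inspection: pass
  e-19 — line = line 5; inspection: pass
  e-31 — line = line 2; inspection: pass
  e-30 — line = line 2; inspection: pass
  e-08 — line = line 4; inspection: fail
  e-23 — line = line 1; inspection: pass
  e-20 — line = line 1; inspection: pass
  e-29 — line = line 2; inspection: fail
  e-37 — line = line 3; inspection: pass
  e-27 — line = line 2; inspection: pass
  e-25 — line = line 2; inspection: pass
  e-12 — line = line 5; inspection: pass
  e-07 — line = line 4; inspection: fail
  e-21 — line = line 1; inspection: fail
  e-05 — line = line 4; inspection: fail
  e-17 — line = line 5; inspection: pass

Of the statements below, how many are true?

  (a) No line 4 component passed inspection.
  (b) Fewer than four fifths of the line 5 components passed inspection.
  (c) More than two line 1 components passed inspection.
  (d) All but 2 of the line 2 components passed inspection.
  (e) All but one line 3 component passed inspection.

0

(a) line 4: |A| = 7, |A ∩ B| = 1; needs A ∩ B = ∅ (|A ∩ B| = 0) — false.
(b) line 5: |A| = 8, |A ∩ B| = 7; needs |A ∩ B| / |A| < 4/5 — false.
(c) line 1: |A| = 5, |A ∩ B| = 2; needs |A ∩ B| > 2 — false.
(d) line 2: |A| = 9, |A ∩ B| = 8; needs |A ∖ B| = 2 — false.
(e) line 3: |A| = 6, |A ∩ B| = 4; needs |A ∖ B| = 1 — false.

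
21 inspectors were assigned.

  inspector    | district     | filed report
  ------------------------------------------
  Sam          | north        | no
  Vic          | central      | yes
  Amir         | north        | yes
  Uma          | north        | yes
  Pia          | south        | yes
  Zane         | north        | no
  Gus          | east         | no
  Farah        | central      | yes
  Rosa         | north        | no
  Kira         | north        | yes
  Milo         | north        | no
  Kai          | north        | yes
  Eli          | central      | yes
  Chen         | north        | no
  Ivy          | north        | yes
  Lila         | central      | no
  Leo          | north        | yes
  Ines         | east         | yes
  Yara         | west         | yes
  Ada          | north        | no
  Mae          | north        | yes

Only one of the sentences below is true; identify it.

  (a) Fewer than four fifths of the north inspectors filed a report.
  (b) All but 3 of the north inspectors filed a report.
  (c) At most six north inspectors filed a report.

|A| = 13, |A ∩ B| = 7, |A ∖ B| = 6.
(a) requires |A ∩ B| / |A| < 4/5: true.
(b) requires |A ∖ B| = 3: false.
(c) requires |A ∩ B| ≤ 6: false.

(a)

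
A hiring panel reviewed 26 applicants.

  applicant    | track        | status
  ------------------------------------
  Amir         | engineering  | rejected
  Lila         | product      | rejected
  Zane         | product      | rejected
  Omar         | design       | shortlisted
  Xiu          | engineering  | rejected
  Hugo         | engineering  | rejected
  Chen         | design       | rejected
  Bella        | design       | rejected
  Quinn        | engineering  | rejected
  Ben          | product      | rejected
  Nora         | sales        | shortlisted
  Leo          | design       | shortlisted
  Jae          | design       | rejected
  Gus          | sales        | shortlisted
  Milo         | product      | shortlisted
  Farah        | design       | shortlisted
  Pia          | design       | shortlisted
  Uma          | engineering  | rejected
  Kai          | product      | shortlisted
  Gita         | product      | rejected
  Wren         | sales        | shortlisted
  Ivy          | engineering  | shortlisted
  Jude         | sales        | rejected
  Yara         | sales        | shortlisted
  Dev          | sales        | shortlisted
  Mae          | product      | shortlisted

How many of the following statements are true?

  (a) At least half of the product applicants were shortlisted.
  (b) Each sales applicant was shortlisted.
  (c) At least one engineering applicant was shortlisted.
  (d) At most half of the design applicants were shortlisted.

1

(a) product: |A| = 7, |A ∩ B| = 3; needs |A ∩ B| ≥ |A ∖ B| — false.
(b) sales: |A| = 6, |A ∩ B| = 5; needs A ⊆ B, i.e. every element of A is in B (|A ∖ B| = 0) — false.
(c) engineering: |A| = 6, |A ∩ B| = 1; needs A ∩ B ≠ ∅ (|A ∩ B| ≥ 1) — true.
(d) design: |A| = 7, |A ∩ B| = 4; needs |A ∩ B| ≤ |A ∖ B| — false.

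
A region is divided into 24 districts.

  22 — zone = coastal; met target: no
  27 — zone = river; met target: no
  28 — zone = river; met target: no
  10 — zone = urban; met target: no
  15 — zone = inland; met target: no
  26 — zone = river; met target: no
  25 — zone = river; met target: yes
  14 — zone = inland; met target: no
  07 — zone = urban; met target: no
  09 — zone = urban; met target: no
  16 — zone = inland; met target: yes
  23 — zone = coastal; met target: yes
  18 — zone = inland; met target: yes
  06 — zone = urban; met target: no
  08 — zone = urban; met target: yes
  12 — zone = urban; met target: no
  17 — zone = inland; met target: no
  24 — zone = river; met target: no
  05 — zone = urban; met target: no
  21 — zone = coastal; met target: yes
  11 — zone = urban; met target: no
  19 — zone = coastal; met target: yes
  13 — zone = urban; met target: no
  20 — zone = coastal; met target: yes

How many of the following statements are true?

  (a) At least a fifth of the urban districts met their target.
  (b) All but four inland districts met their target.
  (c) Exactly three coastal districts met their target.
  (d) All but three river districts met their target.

0

(a) urban: |A| = 9, |A ∩ B| = 1; needs |A ∩ B| / |A| ≥ 1/5 — false.
(b) inland: |A| = 5, |A ∩ B| = 2; needs |A ∖ B| = 4 — false.
(c) coastal: |A| = 5, |A ∩ B| = 4; needs |A ∩ B| = 3 — false.
(d) river: |A| = 5, |A ∩ B| = 1; needs |A ∖ B| = 3 — false.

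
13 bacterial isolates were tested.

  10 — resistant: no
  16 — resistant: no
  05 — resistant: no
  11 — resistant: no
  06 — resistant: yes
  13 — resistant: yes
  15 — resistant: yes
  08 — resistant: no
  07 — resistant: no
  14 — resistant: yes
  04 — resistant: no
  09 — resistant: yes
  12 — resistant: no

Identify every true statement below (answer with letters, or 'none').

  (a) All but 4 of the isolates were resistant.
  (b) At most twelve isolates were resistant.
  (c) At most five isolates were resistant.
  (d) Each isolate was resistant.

|A| = 13, |A ∩ B| = 5, |A ∖ B| = 8.
(a) |A ∖ B| = 4: fails.
(b) |A ∩ B| ≤ 12: holds.
(c) |A ∩ B| ≤ 5: holds.
(d) A ⊆ B, i.e. every element of A is in B (|A ∖ B| = 0): fails.

(b), (c)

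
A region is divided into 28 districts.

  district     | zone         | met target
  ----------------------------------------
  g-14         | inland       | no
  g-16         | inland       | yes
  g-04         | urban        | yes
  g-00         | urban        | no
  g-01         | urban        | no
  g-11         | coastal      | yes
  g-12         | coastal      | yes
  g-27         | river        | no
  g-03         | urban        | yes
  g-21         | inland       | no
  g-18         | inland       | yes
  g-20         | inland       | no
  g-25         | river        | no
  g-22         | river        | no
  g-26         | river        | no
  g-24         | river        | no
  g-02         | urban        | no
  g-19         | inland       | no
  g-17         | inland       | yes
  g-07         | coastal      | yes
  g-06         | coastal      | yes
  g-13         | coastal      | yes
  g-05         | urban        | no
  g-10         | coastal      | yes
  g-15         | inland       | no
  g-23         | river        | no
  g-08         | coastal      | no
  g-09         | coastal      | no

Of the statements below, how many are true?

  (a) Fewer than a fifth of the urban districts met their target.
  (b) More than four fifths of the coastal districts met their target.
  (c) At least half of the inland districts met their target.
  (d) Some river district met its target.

(a) urban: |A| = 6, |A ∩ B| = 2; needs |A ∩ B| / |A| < 1/5 — false.
(b) coastal: |A| = 8, |A ∩ B| = 6; needs |A ∩ B| / |A| > 4/5 — false.
(c) inland: |A| = 8, |A ∩ B| = 3; needs |A ∩ B| ≥ |A ∖ B| — false.
(d) river: |A| = 6, |A ∩ B| = 0; needs A ∩ B ≠ ∅ (|A ∩ B| ≥ 1) — false.

0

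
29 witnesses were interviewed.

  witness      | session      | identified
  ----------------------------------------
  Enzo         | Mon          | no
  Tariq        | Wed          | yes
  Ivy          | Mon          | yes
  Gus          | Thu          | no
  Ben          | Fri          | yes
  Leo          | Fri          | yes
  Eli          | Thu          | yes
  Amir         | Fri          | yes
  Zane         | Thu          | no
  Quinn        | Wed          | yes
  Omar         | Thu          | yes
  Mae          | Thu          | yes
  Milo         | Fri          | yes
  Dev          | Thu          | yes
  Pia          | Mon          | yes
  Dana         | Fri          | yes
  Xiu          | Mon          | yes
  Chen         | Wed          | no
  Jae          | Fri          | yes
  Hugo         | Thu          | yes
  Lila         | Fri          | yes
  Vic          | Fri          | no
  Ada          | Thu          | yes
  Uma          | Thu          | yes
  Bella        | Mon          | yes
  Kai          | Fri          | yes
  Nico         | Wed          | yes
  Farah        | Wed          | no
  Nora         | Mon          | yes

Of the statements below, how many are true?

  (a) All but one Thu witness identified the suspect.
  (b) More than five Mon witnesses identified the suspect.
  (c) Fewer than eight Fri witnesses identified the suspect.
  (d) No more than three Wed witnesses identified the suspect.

(a) Thu: |A| = 9, |A ∩ B| = 7; needs |A ∖ B| = 1 — false.
(b) Mon: |A| = 6, |A ∩ B| = 5; needs |A ∩ B| > 5 — false.
(c) Fri: |A| = 9, |A ∩ B| = 8; needs |A ∩ B| < 8 — false.
(d) Wed: |A| = 5, |A ∩ B| = 3; needs |A ∩ B| ≤ 3 — true.

1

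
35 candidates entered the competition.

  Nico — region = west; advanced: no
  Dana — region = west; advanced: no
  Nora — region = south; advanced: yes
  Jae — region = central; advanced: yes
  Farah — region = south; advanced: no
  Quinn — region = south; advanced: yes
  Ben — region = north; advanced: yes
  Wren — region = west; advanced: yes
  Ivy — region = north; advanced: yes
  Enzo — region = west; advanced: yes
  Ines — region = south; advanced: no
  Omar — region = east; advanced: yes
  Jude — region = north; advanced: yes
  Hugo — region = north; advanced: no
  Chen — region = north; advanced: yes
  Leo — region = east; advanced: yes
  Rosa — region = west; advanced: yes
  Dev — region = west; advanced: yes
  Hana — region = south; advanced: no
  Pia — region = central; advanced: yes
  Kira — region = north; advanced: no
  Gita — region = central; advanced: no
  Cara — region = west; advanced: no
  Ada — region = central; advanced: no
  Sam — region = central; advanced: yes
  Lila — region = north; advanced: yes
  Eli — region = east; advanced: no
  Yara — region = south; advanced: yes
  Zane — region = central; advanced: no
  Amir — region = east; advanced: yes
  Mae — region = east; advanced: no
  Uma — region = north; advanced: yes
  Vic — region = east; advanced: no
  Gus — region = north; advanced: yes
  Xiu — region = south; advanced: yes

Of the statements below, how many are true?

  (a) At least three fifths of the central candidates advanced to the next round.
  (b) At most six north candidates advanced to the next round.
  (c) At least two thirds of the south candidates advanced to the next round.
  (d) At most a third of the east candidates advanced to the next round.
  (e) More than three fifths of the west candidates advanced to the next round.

(a) central: |A| = 6, |A ∩ B| = 3; needs |A ∩ B| / |A| ≥ 3/5 — false.
(b) north: |A| = 9, |A ∩ B| = 7; needs |A ∩ B| ≤ 6 — false.
(c) south: |A| = 7, |A ∩ B| = 4; needs |A ∩ B| / |A| ≥ 2/3 — false.
(d) east: |A| = 6, |A ∩ B| = 3; needs |A ∩ B| / |A| ≤ 1/3 — false.
(e) west: |A| = 7, |A ∩ B| = 4; needs |A ∩ B| / |A| > 3/5 — false.

0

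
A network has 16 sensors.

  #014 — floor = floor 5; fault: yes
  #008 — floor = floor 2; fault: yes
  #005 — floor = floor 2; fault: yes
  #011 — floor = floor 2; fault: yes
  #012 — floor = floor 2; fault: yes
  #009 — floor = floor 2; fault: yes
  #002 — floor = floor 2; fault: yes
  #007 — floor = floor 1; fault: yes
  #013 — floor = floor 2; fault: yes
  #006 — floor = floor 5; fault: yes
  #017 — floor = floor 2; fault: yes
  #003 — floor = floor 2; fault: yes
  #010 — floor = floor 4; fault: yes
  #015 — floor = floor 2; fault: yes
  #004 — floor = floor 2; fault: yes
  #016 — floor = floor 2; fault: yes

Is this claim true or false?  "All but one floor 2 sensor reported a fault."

Truth condition: |A ∖ B| = 1.
A (the restrictor) = {#008, #005, #011, #012, #009, #002, #013, #017, #003, #015, #004, #016}, |A| = 12.
A ∖ B = {}, so |A ∖ B| = 0.
|A ∖ B| = 0, so the statement is false.

False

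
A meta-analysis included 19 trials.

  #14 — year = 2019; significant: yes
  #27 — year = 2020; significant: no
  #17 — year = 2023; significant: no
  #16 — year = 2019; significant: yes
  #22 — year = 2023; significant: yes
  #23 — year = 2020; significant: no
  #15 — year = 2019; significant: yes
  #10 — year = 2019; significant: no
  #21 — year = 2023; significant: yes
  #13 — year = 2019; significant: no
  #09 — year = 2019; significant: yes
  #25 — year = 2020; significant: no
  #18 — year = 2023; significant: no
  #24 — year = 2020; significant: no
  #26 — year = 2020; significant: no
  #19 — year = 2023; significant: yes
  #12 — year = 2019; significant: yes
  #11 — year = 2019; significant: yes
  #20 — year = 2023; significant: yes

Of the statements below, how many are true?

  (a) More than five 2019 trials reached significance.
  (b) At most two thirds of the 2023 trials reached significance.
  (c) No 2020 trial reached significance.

(a) 2019: |A| = 8, |A ∩ B| = 6; needs |A ∩ B| > 5 — true.
(b) 2023: |A| = 6, |A ∩ B| = 4; needs |A ∩ B| / |A| ≤ 2/3 — true.
(c) 2020: |A| = 5, |A ∩ B| = 0; needs A ∩ B = ∅ (|A ∩ B| = 0) — true.

3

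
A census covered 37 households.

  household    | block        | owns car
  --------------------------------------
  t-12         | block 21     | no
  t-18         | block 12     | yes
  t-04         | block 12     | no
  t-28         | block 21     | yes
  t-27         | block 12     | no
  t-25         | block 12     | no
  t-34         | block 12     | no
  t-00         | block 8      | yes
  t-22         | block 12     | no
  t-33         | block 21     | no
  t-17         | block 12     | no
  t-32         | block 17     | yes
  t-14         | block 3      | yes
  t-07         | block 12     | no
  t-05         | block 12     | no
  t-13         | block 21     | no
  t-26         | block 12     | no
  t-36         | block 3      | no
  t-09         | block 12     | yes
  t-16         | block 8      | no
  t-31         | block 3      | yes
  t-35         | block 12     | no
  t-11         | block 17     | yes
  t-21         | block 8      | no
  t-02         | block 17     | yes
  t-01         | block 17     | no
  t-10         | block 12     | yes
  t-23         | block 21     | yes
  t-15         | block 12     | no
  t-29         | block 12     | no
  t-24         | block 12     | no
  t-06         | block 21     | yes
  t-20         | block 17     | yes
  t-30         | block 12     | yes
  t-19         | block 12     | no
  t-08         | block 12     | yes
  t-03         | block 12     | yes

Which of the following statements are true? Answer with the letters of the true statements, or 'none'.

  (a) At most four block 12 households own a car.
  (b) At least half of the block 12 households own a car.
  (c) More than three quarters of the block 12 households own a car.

|A| = 20, |A ∩ B| = 6, |A ∖ B| = 14.
(a) |A ∩ B| ≤ 4: fails.
(b) |A ∩ B| ≥ |A ∖ B|: fails.
(c) |A ∩ B| / |A| > 3/4: fails.

none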